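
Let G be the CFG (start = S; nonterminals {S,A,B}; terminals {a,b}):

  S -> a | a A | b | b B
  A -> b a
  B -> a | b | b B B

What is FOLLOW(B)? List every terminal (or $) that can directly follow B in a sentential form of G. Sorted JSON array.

Compute FIRST by fixpoint:
[1]
  A via A→b a: +{b}
  B via B→a: +{a}
  B via B→b: +{b}
  S via S→a: +{a}
  S via S→b: +{b}
  FIRST[S]={a,b}  FIRST[A]={b}  FIRST[B]={a,b}
[2] (no change)
  FIRST[S]={a,b}  FIRST[A]={b}  FIRST[B]={a,b}

Compute FOLLOW by fixpoint:
initialize: $ ∈ FOLLOW(S)
pass 1:
  B→b B B: FOLLOW(B) ⊇ FIRST(B) = {a,b}; new: +{a,b}
  S→a A: FOLLOW(A) ⊇ FOLLOW(S) ⊇ {$}; new: +{$}
  S→b B: FOLLOW(B) ⊇ FOLLOW(S) ⊇ {$}; new: +{$}
  S: {$}  A: {$}  B: {$,a,b}
pass 2: done
  S: {$}  A: {$}  B: {$,a,b}

FOLLOW(B) = ["$", "a", "b"]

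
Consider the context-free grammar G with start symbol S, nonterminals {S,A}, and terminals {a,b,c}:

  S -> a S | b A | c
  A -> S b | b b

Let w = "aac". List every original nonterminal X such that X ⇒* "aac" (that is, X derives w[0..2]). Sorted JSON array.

Convert to CNF:
  S -> T0 A | T1 S | c
  A -> S T0 | T0 T0
  T0 -> b
  T1 -> a

Fill CYK table bottom-up, restricted to cells inside w[0..2]:
  T[0,0] 'a' = {T1}  orig:{}
  T[1,1] 'a' = {T1}  orig:{}
  T[2,2] 'c' = {S}
  T[0,1] 'aa' = ∅
  T[1,2] 'ac' = {S}
  T[0,2] 'aac' = {S}

Original NTs in T[0,2] deriving "aac": ["S"]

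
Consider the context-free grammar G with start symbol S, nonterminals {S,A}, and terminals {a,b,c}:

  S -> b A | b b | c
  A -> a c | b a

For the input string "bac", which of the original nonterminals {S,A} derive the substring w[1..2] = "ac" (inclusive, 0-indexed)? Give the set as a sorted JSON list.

CNF form of G:
  S -> T2 A | T2 T2 | c
  A -> T0 T1 | T2 T0
  T0 -> a
  T1 -> c
  T2 -> b

Fill CYK table bottom-up, restricted to cells inside w[1..2]:
  cell(1,1) a: {T0}  orig:{}
  cell(2,2) c: {S,T1}  orig:{S}
  cell(1,2) ac: {A}

Original NTs in T[1,2] deriving "ac": ["A"]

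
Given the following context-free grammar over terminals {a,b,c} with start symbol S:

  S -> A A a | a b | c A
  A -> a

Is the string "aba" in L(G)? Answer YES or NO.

Convert to CNF:
  S -> A X3 | T0 T1 | T2 A
  A -> a
  T0 -> a
  T1 -> b
  T2 -> c
  X3 -> A T0

Fill CYK table bottom-up:
  T[0,0] 'a' = {A,T0}  orig:{A}
  T[1,1] 'b' = {T1}  orig:{}
  T[2,2] 'a' = {A,T0}  orig:{A}
  T[0,1] 'ab' = {S}
  T[1,2] 'ba' = ∅
  T[0,2] 'aba' = ∅

S ∉ T[0,2] ⇒ NO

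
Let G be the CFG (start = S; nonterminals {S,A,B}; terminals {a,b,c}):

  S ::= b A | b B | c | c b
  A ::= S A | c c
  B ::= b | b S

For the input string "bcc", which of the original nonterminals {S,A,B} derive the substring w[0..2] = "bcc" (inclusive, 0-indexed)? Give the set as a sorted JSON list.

CNF form of G:
  S -> T0 T1 | T1 A | T1 B | c
  A -> S A | T0 T0
  B -> T1 S | b
  T0 -> c
  T1 -> b

CYK fill (cells [i..j] with 0 ≤ i ≤ j ≤ 2 only):
  cell(0,0) b: {B,T1}  orig:{B}
  cell(1,1) c: {S,T0}  orig:{S}
  cell(2,2) c: {S,T0}  orig:{S}
  cell(0,1) bc: {B}
  cell(1,2) cc: {A}
  cell(0,2) bcc: {S}

Original NTs in T[0,2] deriving "bcc": ["S"]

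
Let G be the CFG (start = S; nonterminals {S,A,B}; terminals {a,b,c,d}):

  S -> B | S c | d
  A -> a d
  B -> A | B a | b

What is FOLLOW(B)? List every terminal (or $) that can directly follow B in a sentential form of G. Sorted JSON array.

FIRST iteration:
round 1:
  A via A→a d: +{a}
  B via B→A: +{a}
  B via B→b: +{b}
  S via S→B: +{a,b}
  S via S→d: +{d}
  S: {a,b,d}  A: {a}  B: {a,b}
round 2: done
  S: {a,b,d}  A: {a}  B: {a,b}

FOLLOW sets:
FOLLOW(S) := {$}
[1]
  B→B a: FOLLOW(B) ⊇ FIRST(a) = {a}; new: +{a}
  S→B: FOLLOW(B) ⊇ FOLLOW(S) ⊇ {$}; new: +{$}
  S→S c: FOLLOW(S) ⊇ FIRST(c) = {c}; new: +{c}
  S: {$,c}  A: {}  B: {$,a}
[2]
  B→A: FOLLOW(A) ⊇ FOLLOW(B) ⊇ {$,a}; new: +{$,a}
  S→B: FOLLOW(B) ⊇ FOLLOW(S) ⊇ {$,c}; new: +{c}
  S: {$,c}  A: {$,a}  B: {$,a,c}
[3]
  B→A: FOLLOW(A) ⊇ FOLLOW(B) ⊇ {$,a,c}; new: +{c}
  S: {$,c}  A: {$,a,c}  B: {$,a,c}
[4] done
  S: {$,c}  A: {$,a,c}  B: {$,a,c}

FOLLOW(B) = ["$", "a", "c"]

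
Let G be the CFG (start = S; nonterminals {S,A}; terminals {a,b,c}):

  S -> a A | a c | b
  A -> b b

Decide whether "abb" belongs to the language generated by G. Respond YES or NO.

CNF form of G:
  S -> T1 A | T1 T2 | b
  A -> T0 T0
  T0 -> b
  T1 -> a
  T2 -> c

CYK table (by increasing span):
  cell(0,0) a: {T1}  orig:{}
  cell(1,1) b: {S,T0}  orig:{S}
  cell(2,2) b: {S,T0}  orig:{S}
  cell(0,1) ab: ∅
  cell(1,2) bb: {A}
  cell(0,2) abb: {S}

S ∈ T[0,2] ⇒ YES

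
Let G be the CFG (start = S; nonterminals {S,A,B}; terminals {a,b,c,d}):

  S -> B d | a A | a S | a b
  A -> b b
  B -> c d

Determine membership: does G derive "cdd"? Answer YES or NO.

CNF form of G:
  S -> B T2 | T3 A | T3 S | T3 T0
  A -> T0 T0
  B -> T1 T2
  T0 -> b
  T1 -> c
  T2 -> d
  T3 -> a

CYK table (by increasing span):
  T[0,0] 'c' = {T1}  orig:{}
  T[1,1] 'd' = {T2}  orig:{}
  T[2,2] 'd' = {T2}  orig:{}
  T[0,1] 'cd' = {B}
  T[1,2] 'dd' = ∅
  T[0,2] 'cdd' = {S}

S ∈ T[0,2] ⇒ YES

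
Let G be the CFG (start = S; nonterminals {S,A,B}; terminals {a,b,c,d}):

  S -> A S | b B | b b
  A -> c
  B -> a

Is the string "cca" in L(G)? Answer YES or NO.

CNF form of G:
  S -> A S | T0 B | T0 T0
  A -> c
  B -> a
  T0 -> b

Fill CYK table bottom-up:
  T[0,0] 'c' = {A}
  T[1,1] 'c' = {A}
  T[2,2] 'a' = {B}
  T[0,1] 'cc' = ∅
  T[1,2] 'ca' = ∅
  T[0,2] 'cca' = ∅

S ∉ T[0,2] ⇒ NO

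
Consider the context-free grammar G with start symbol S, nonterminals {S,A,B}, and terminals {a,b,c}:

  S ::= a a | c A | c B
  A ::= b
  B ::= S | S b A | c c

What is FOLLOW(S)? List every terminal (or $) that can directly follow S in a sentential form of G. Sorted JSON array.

FIRST iteration:
[1]
  A via A→b: +{b}
  B via B→c c: +{c}
  S via S→a a: +{a}
  S via S→c A: +{c}
  S: {a,c}  A: {b}  B: {c}
[2]
  B via B→S: +{a}
  S: {a,c}  A: {b}  B: {a,c}
[3] done
  S: {a,c}  A: {b}  B: {a,c}

FOLLOW iteration:
seed FOLLOW(S) with $
[1]
  B→S b A: FOLLOW(S) ⊇ FIRST(b) = {b}; new: +{b}
  S→c A: FOLLOW(A) ⊇ FOLLOW(S) ⊇ {$,b}; new: +{$,b}
  S→c B: FOLLOW(B) ⊇ FOLLOW(S) ⊇ {$,b}; new: +{$,b}
  FOLLOW[S]={$,b}  FOLLOW[A]={$,b}  FOLLOW[B]={$,b}
[2] (no change)
  FOLLOW[S]={$,b}  FOLLOW[A]={$,b}  FOLLOW[B]={$,b}

FOLLOW(S) = ["$", "b"]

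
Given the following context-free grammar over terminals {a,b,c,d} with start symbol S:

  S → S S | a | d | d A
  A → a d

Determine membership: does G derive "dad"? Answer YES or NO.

Convert to CNF:
  S -> S S | T1 A | a | d
  A -> T0 T1
  T0 -> a
  T1 -> d

CYK fill:
  cell(0,0) d: {S,T1}  orig:{S}
  cell(1,1) a: {S,T0}  orig:{S}
  cell(2,2) d: {S,T1}  orig:{S}
  cell(0,1) da: {S}
  cell(1,2) ad: {A,S}
  cell(0,2) dad: {S}

S ∈ T[0,2] ⇒ YES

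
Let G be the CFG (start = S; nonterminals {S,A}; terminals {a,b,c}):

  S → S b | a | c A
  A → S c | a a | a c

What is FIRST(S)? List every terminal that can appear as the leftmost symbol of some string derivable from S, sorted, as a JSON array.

FIRST sets, iterate to fixpoint:
pass 1:
  A via A→a a: +{a}
  S via S→a: +{a}
  S via S→c A: +{c}
  FIRST[S]={a,c}  FIRST[A]={a}
pass 2:
  A via A→S c: +{c}
  FIRST[S]={a,c}  FIRST[A]={a,c}
pass 3: — fixpoint
  FIRST[S]={a,c}  FIRST[A]={a,c}

FIRST(S) = ["a", "c"]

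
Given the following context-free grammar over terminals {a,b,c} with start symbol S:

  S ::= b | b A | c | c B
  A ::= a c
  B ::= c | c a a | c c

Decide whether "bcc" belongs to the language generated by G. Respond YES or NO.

CNF form of G:
  S -> T1 B | T2 A | b | c
  A -> T0 T1
  B -> T1 T1 | T1 X3 | c
  T0 -> a
  T1 -> c
  T2 -> b
  X3 -> T0 T0

CYK table (by increasing span):
  cell(0,0) b: {S,T2}  orig:{S}
  cell(1,1) c: {B,S,T1}  orig:{B,S}
  cell(2,2) c: {B,S,T1}  orig:{B,S}
  cell(0,1) bc: ∅
  cell(1,2) cc: {B,S}
  cell(0,2) bcc: ∅

S ∉ T[0,2] ⇒ NO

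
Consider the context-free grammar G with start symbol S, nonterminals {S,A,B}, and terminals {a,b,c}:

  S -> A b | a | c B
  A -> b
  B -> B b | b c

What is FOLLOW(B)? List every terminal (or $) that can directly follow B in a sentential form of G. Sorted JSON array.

FIRST sets, iterate to fixpoint:
round 1:
  A via A→b: +{b}
  B via B→b c: +{b}
  S via S→A b: +{b}
  S via S→a: +{a}
  S via S→c B: +{c}
  FIRST(S)={a,b,c}  FIRST(A)={b}  FIRST(B)={b}
round 2: (no change)
  FIRST(S)={a,b,c}  FIRST(A)={b}  FIRST(B)={b}

FOLLOW iteration:
FOLLOW(S) := {$}
[1]
  B→B b: FOLLOW(B) ⊇ FIRST(b) = {b}; new: +{b}
  S→A b: FOLLOW(A) ⊇ FIRST(b) = {b}; new: +{b}
  S→c B: FOLLOW(B) ⊇ FOLLOW(S) ⊇ {$}; new: +{$}
  FOLLOW(S)={$}  FOLLOW(A)={b}  FOLLOW(B)={$,b}
[2] (stable)
  FOLLOW(S)={$}  FOLLOW(A)={b}  FOLLOW(B)={$,b}

FOLLOW(B) = ["$", "b"]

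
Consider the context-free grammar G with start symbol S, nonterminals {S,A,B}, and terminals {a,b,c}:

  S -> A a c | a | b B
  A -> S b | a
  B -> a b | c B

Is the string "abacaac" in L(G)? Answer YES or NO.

Convert to CNF:
  S -> A X3 | T0 B | a
  A -> S T0 | a
  B -> T1 T0 | T2 B
  T0 -> b
  T1 -> a
  T2 -> c
  X3 -> T1 T2

CYK fill:
  cell(0,0) a: {A,S,T1}  orig:{A,S}
  cell(1,1) b: {T0}  orig:{}
  cell(2,2) a: {A,S,T1}  orig:{A,S}
  cell(3,3) c: {T2}  orig:{}
  cell(4,4) a: {A,S,T1}  orig:{A,S}
  cell(5,5) a: {A,S,T1}  orig:{A,S}
  cell(6,6) c: {T2}  orig:{}
  cell(0,1) ab: {A,B}
  cell(1,2) ba: ∅
  cell(2,3) ac: {X3}  orig:{}
  cell(3,4) ca: ∅
  cell(4,5) aa: ∅
  cell(5,6) ac: {X3}  orig:{}
  cell(0,2) aba: ∅
  cell(1,3) bac: ∅
  cell(2,4) aca: ∅
  cell(3,5) caa: ∅
  cell(4,6) aac: {S}
  cell(0,3) abac: {S}
  cell(1,4) baca: ∅
  cell(2,5) acaa: ∅
  cell(3,6) caac: ∅
  cell(0,4) abaca: ∅
  cell(1,5) bacaa: ∅
  cell(2,6) acaac: ∅
  cell(0,5) abacaa: ∅
  cell(1,6) bacaac: ∅
  cell(0,6) abacaac: ∅

S ∉ T[0,6] ⇒ NO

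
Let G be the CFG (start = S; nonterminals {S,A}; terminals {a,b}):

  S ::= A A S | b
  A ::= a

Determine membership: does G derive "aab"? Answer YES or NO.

CNF form of G:
  S -> A X0 | b
  A -> a
  X0 -> A S

Fill CYK table bottom-up:
  cell(0,0) a: {A}
  cell(1,1) a: {A}
  cell(2,2) b: {S}
  cell(0,1) aa: ∅
  cell(1,2) ab: {X0}  orig:{}
  cell(0,2) aab: {S}

S ∈ T[0,2] ⇒ YES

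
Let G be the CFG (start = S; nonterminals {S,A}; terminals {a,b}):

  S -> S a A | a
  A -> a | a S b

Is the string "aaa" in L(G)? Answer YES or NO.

Convert to CNF:
  S -> S X3 | a
  A -> T0 X2 | a
  T0 -> a
  T1 -> b
  X2 -> S T1
  X3 -> T0 A

CYK fill:
  [0..0]={A,S,T0}  "a"  orig:{A,S}
  [1..1]={A,S,T0}  "a"  orig:{A,S}
  [2..2]={A,S,T0}  "a"  orig:{A,S}
  [0..1]={X3}  "aa"  orig:{}
  [1..2]={X3}  "aa"  orig:{}
  [0..2]={S}  "aaa"

S ∈ T[0,2] ⇒ YES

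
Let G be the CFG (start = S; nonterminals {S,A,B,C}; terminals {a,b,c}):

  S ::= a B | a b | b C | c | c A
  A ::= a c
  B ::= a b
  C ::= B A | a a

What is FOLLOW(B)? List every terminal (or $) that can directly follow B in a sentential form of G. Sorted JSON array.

FIRST iteration:
round 1:
  A via A→a c: +{a}
  B via B→a b: +{a}
  C via C→B A: +{a}
  S via S→a B: +{a}
  S via S→b C: +{b}
  S via S→c: +{c}
  FIRST[S]={a,b,c}  FIRST[A]={a}  FIRST[B]={a}  FIRST[C]={a}
round 2: — fixpoint
  FIRST[S]={a,b,c}  FIRST[A]={a}  FIRST[B]={a}  FIRST[C]={a}

FOLLOW iteration:
FOLLOW(S) := {$}
round 1:
  C→B A: FOLLOW(B) ⊇ FIRST(A) = {a}; new: +{a}
  S→a B: FOLLOW(B) ⊇ FOLLOW(S) ⊇ {$}; new: +{$}
  S→b C: FOLLOW(C) ⊇ FOLLOW(S) ⊇ {$}; new: +{$}
  S→c A: FOLLOW(A) ⊇ FOLLOW(S) ⊇ {$}; new: +{$}
  S: {$}  A: {$}  B: {$,a}  C: {$}
round 2: (no change)
  S: {$}  A: {$}  B: {$,a}  C: {$}

FOLLOW(B) = ["$", "a"]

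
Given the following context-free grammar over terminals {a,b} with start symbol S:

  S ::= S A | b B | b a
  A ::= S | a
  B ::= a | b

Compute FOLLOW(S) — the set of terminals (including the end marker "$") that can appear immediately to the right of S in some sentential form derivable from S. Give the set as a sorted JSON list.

FIRST iteration:
[1]
  A via A→a: +{a}
  B via B→a: +{a}
  B via B→b: +{b}
  S via S→b B: +{b}
  FIRST[S]={b}  FIRST[A]={a}  FIRST[B]={a,b}
[2]
  A via A→S: +{b}
  FIRST[S]={b}  FIRST[A]={a,b}  FIRST[B]={a,b}
[3] (no change)
  FIRST[S]={b}  FIRST[A]={a,b}  FIRST[B]={a,b}

FOLLOW sets:
initialize: $ ∈ FOLLOW(S)
iter 1:
  S→S A: FOLLOW(S) ⊇ FIRST(A) = {a,b}; new: +{a,b}
  S→S A: FOLLOW(A) ⊇ FOLLOW(S) ⊇ {$,a,b}; new: +{$,a,b}
  S→b B: FOLLOW(B) ⊇ FOLLOW(S) ⊇ {$,a,b}; new: +{$,a,b}
  FOLLOW[S]={$,a,b}  FOLLOW[A]={$,a,b}  FOLLOW[B]={$,a,b}
iter 2: (no change)
  FOLLOW[S]={$,a,b}  FOLLOW[A]={$,a,b}  FOLLOW[B]={$,a,b}

FOLLOW(S) = ["$", "a", "b"]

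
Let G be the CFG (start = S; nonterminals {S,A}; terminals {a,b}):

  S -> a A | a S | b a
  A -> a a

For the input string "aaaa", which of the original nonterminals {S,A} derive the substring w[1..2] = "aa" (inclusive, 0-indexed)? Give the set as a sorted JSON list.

Convert to CNF:
  S -> T0 A | T0 S | T1 T0
  A -> T0 T0
  T0 -> a
  T1 -> b

CYK table (by increasing span) (cells [i..j] with 1 ≤ i ≤ j ≤ 2 only):
  [1..1]={T0}  "a"  orig:{}
  [2..2]={T0}  "a"  orig:{}
  [1..2]={A}  "aa"

Original NTs in T[1,2] deriving "aa": ["A"]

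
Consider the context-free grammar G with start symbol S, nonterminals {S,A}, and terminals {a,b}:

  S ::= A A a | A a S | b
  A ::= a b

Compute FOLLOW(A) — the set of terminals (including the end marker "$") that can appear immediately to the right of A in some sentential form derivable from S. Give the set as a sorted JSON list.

FIRST iteration:
round 1:
  A via A→a b: +{a}
  S via S→A A a: +{a}
  S via S→b: +{b}
  S: {a,b}  A: {a}
round 2: (no change)
  S: {a,b}  A: {a}

FOLLOW iteration:
initialize: $ ∈ FOLLOW(S)
pass 1:
  S→A A a: FOLLOW(A) ⊇ FIRST(A) = {a}; new: +{a}
  FOLLOW[S]={$}  FOLLOW[A]={a}
pass 2: (stable)
  FOLLOW[S]={$}  FOLLOW[A]={a}

FOLLOW(A) = ["a"]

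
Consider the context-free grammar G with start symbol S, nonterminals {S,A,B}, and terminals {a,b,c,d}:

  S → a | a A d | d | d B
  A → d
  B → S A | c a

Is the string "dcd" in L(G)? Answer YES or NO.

Convert to CNF:
  S -> T1 X3 | T2 B | a | d
  A -> d
  B -> S A | T0 T1
  T0 -> c
  T1 -> a
  T2 -> d
  X3 -> A T2

CYK table (by increasing span):
  [0..0]={A,S,T2}  "d"  orig:{A,S}
  [1..1]={T0}  "c"  orig:{}
  [2..2]={A,S,T2}  "d"  orig:{A,S}
  [0..1]=∅  "dc"
  [1..2]=∅  "cd"
  [0..2]=∅  "dcd"

S ∉ T[0,2] ⇒ NO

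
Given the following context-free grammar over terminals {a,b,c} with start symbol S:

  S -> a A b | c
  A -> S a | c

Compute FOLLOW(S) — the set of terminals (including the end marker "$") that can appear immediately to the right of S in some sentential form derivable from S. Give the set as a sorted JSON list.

FIRST iteration:
pass 1:
  A via A→c: +{c}
  S via S→a A b: +{a}
  S via S→c: +{c}
  S: {a,c}  A: {c}
pass 2:
  A via A→S a: +{a}
  S: {a,c}  A: {a,c}
pass 3: — fixpoint
  S: {a,c}  A: {a,c}

Compute FOLLOW by fixpoint:
seed FOLLOW(S) with $
pass 1:
  A→S a: FOLLOW(S) ⊇ FIRST(a) = {a}; new: +{a}
  S→a A b: FOLLOW(A) ⊇ FIRST(b) = {b}; new: +{b}
  S: {$,a}  A: {b}
pass 2: done
  S: {$,a}  A: {b}

FOLLOW(S) = ["$", "a"]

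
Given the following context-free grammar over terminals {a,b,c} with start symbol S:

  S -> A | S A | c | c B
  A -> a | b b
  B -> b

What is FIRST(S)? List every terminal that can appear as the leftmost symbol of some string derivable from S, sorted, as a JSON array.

FIRST sets, iterate to fixpoint:
[1]
  A via A→a: +{a}
  A via A→b b: +{b}
  B via B→b: +{b}
  S via S→A: +{a,b}
  S via S→c: +{c}
  S: {a,b,c}  A: {a,b}  B: {b}
[2] — fixpoint
  S: {a,b,c}  A: {a,b}  B: {b}

FIRST(S) = ["a", "b", "c"]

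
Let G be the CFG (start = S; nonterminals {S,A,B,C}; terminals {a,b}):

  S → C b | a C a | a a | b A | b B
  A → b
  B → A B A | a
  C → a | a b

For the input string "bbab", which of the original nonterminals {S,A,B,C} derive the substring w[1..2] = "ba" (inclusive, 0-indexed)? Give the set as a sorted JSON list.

CNF form of G:
  S -> C T1 | T0 T0 | T0 X3 | T1 A | T1 B
  A -> b
  B -> A X2 | a
  C -> T0 T1 | a
  T0 -> a
  T1 -> b
  X2 -> B A
  X3 -> C T0

CYK table (by increasing span) (cells [i..j] with 1 ≤ i ≤ j ≤ 2 only):
  [1..1]={A,T1}  "b"  orig:{A}
  [2..2]={B,C,T0}  "a"  orig:{B,C}
  [1..2]={S}  "ba"

Original NTs in T[1,2] deriving "ba": ["S"]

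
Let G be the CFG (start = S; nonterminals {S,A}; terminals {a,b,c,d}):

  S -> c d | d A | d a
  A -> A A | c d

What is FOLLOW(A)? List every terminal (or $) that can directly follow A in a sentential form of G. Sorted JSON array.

Compute FIRST by fixpoint:
[1]
  A via A→c d: +{c}
  S via S→c d: +{c}
  S via S→d A: +{d}
  S: {c,d}  A: {c}
[2] done
  S: {c,d}  A: {c}

FOLLOW iteration:
seed FOLLOW(S) with $
[1]
  A→A A: FOLLOW(A) ⊇ FIRST(A) = {c}; new: +{c}
  S→d A: FOLLOW(A) ⊇ FOLLOW(S) ⊇ {$}; new: +{$}
  FOLLOW[S]={$}  FOLLOW[A]={$,c}
[2] (no change)
  FOLLOW[S]={$}  FOLLOW[A]={$,c}

FOLLOW(A) = ["$", "c"]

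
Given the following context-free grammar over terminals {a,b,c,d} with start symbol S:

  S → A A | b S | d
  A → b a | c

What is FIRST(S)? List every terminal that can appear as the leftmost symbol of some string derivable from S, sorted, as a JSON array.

Compute FIRST by fixpoint:
pass 1:
  A via A→b a: +{b}
  A via A→c: +{c}
  S via S→A A: +{b,c}
  S via S→d: +{d}
  FIRST[S]={b,c,d}  FIRST[A]={b,c}
pass 2: done
  FIRST[S]={b,c,d}  FIRST[A]={b,c}

FIRST(S) = ["b", "c", "d"]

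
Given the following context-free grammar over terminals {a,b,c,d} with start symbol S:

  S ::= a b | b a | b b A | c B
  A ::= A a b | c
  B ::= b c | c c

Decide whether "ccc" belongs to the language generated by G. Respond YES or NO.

Convert to CNF:
  S -> T0 T1 | T1 T0 | T1 X4 | T2 B
  A -> A X3 | c
  B -> T1 T2 | T2 T2
  T0 -> a
  T1 -> b
  T2 -> c
  X3 -> T0 T1
  X4 -> T1 A

CYK fill:
  [0..0]={A,T2}  "c"  orig:{A}
  [1..1]={A,T2}  "c"  orig:{A}
  [2..2]={A,T2}  "c"  orig:{A}
  [0..1]={B}  "cc"
  [1..2]={B}  "cc"
  [0..2]={S}  "ccc"

S ∈ T[0,2] ⇒ YES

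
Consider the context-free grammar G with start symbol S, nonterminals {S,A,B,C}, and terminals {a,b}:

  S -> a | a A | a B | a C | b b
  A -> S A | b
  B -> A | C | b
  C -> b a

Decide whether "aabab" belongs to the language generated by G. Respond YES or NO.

CNF form of G:
  S -> T0 T0 | T1 A | T1 B | T1 C | a
  A -> S A | b
  B -> S A | T0 T1 | b
  C -> T0 T1
  T0 -> b
  T1 -> a

CYK table (by increasing span):
  cell(0,0) a: {S,T1}  orig:{S}
  cell(1,1) a: {S,T1}  orig:{S}
  cell(2,2) b: {A,B,T0}  orig:{A,B}
  cell(3,3) a: {S,T1}  orig:{S}
  cell(4,4) b: {A,B,T0}  orig:{A,B}
  cell(0,1) aa: ∅
  cell(1,2) ab: {A,B,S}
  cell(2,3) ba: {B,C}
  cell(3,4) ab: {A,B,S}
  cell(0,2) aab: {A,B,S}
  cell(1,3) aba: {S}
  cell(2,4) bab: ∅
  cell(0,3) aaba: ∅
  cell(1,4) abab: {A,B}
  cell(0,4) aabab: {A,B,S}

S ∈ T[0,4] ⇒ YES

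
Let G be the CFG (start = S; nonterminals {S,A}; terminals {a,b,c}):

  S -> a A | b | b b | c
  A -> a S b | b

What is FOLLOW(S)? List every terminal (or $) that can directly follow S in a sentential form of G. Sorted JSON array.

Compute FIRST by fixpoint:
iter 1:
  A via A→a S b: +{a}
  A via A→b: +{b}
  S via S→a A: +{a}
  S via S→b: +{b}
  S via S→c: +{c}
  FIRST[S]={a,b,c}  FIRST[A]={a,b}
iter 2: — fixpoint
  FIRST[S]={a,b,c}  FIRST[A]={a,b}

FOLLOW sets:
seed FOLLOW(S) with $
round 1:
  A→a S b: FOLLOW(S) ⊇ FIRST(b) = {b}; new: +{b}
  S→a A: FOLLOW(A) ⊇ FOLLOW(S) ⊇ {$,b}; new: +{$,b}
  FOLLOW(S)={$,b}  FOLLOW(A)={$,b}
round 2: — fixpoint
  FOLLOW(S)={$,b}  FOLLOW(A)={$,b}

FOLLOW(S) = ["$", "b"]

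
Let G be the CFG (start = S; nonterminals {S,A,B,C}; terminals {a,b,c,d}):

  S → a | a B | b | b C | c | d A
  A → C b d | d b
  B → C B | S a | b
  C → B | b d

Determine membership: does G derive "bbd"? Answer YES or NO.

CNF form of G:
  S -> T0 C | T1 A | T2 B | a | b | c
  A -> C X3 | T1 T0
  B -> C B | S T2 | b
  C -> C B | S T2 | T0 T1 | b
  T0 -> b
  T1 -> d
  T2 -> a
  X3 -> T0 T1

CYK fill:
  [0..0]={B,C,S,T0}  "b"  orig:{B,C,S}
  [1..1]={B,C,S,T0}  "b"  orig:{B,C,S}
  [2..2]={T1}  "d"  orig:{}
  [0..1]={B,C,S}  "bb"
  [1..2]={C,X3}  "bd"  orig:{C}
  [0..2]={A,S}  "bbd"

S ∈ T[0,2] ⇒ YES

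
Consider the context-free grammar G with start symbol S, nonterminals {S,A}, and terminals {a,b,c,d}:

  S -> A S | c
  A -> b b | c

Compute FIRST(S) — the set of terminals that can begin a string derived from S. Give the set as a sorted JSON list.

Compute FIRST by fixpoint:
iter 1:
  A via A→b b: +{b}
  A via A→c: +{c}
  S via S→A S: +{b,c}
  FIRST[S]={b,c}  FIRST[A]={b,c}
iter 2: (stable)
  FIRST[S]={b,c}  FIRST[A]={b,c}

FIRST(S) = ["b", "c"]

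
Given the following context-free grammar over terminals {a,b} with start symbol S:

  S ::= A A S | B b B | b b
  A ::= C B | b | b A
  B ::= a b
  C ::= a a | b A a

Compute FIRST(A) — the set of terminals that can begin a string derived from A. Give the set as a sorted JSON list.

FIRST sets, iterate to fixpoint:
round 1:
  A via A→b: +{b}
  B via B→a b: +{a}
  C via C→a a: +{a}
  C via C→b A a: +{b}
  S via S→A A S: +{b}
  S via S→B b B: +{a}
  FIRST(S)={a,b}  FIRST(A)={b}  FIRST(B)={a}  FIRST(C)={a,b}
round 2:
  A via A→C B: +{a}
  FIRST(S)={a,b}  FIRST(A)={a,b}  FIRST(B)={a}  FIRST(C)={a,b}
round 3: done
  FIRST(S)={a,b}  FIRST(A)={a,b}  FIRST(B)={a}  FIRST(C)={a,b}

FIRST(A) = ["a", "b"]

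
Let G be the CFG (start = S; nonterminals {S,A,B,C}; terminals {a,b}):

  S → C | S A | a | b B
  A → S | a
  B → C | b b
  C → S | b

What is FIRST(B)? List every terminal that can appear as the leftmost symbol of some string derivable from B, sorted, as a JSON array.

FIRST iteration:
pass 1:
  A via A→a: +{a}
  B via B→b b: +{b}
  C via C→b: +{b}
  S via S→C: +{b}
  S via S→a: +{a}
  FIRST(S)={a,b}  FIRST(A)={a}  FIRST(B)={b}  FIRST(C)={b}
pass 2:
  A via A→S: +{b}
  C via C→S: +{a}
  FIRST(S)={a,b}  FIRST(A)={a,b}  FIRST(B)={b}  FIRST(C)={a,b}
pass 3:
  B via B→C: +{a}
  FIRST(S)={a,b}  FIRST(A)={a,b}  FIRST(B)={a,b}  FIRST(C)={a,b}
pass 4: done
  FIRST(S)={a,b}  FIRST(A)={a,b}  FIRST(B)={a,b}  FIRST(C)={a,b}

FIRST(B) = ["a", "b"]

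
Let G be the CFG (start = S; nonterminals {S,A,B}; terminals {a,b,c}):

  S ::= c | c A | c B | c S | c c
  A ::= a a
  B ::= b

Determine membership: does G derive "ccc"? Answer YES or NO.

CNF form of G:
  S -> T1 A | T1 B | T1 S | T1 T1 | c
  A -> T0 T0
  B -> b
  T0 -> a
  T1 -> c

CYK fill:
  cell(0,0) c: {S,T1}  orig:{S}
  cell(1,1) c: {S,T1}  orig:{S}
  cell(2,2) c: {S,T1}  orig:{S}
  cell(0,1) cc: {S}
  cell(1,2) cc: {S}
  cell(0,2) ccc: {S}

S ∈ T[0,2] ⇒ YES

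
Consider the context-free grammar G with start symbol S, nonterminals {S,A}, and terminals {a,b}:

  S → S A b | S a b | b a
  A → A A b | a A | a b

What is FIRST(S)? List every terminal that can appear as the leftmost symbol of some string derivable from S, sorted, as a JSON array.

Compute FIRST by fixpoint:
[1]
  A via A→a A: +{a}
  S via S→b a: +{b}
  FIRST(S)={b}  FIRST(A)={a}
[2] (stable)
  FIRST(S)={b}  FIRST(A)={a}

FIRST(S) = ["b"]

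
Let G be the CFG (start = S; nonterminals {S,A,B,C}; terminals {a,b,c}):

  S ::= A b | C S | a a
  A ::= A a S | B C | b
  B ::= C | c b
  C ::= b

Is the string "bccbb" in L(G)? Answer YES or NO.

Convert to CNF:
  S -> A T2 | C S | T0 T0
  A -> A X3 | B C | b
  B -> T1 T2 | b
  C -> b
  T0 -> a
  T1 -> c
  T2 -> b
  X3 -> T0 S

CYK fill:
  [0..0]={A,B,C,T2}  "b"  orig:{A,B,C}
  [1..1]={T1}  "c"  orig:{}
  [2..2]={T1}  "c"  orig:{}
  [3..3]={A,B,C,T2}  "b"  orig:{A,B,C}
  [4..4]={A,B,C,T2}  "b"  orig:{A,B,C}
  [0..1]=∅  "bc"
  [1..2]=∅  "cc"
  [2..3]={B}  "cb"
  [3..4]={A,S}  "bb"
  [0..2]=∅  "bcc"
  [1..3]=∅  "ccb"
  [2..4]={A}  "cbb"
  [0..3]=∅  "bccb"
  [1..4]=∅  "ccbb"
  [0..4]=∅  "bccbb"

S ∉ T[0,4] ⇒ NO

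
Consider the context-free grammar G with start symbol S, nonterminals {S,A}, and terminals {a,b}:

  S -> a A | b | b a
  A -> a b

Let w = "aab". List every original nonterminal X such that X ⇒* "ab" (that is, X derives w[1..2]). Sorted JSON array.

Convert to CNF:
  S -> T0 A | T1 T0 | b
  A -> T0 T1
  T0 -> a
  T1 -> b

CYK fill — only the sub-triangle for w[1..2]:
  [1..1]={T0}  "a"  orig:{}
  [2..2]={S,T1}  "b"  orig:{S}
  [1..2]={A}  "ab"

Original NTs in T[1,2] deriving "ab": ["A"]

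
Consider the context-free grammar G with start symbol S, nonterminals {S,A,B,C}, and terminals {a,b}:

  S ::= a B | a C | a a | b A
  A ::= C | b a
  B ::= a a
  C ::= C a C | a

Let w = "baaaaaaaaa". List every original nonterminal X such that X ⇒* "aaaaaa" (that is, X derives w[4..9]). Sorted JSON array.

CNF form of G:
  S -> T0 B | T0 C | T0 T0 | T1 A
  A -> C X2 | T1 T0 | a
  B -> T0 T0
  C -> C X3 | a
  T0 -> a
  T1 -> b
  X2 -> T0 C
  X3 -> T0 C

Fill CYK table bottom-up, restricted to cells inside w[4..9]:
  [4..4]={A,C,T0}  "a"  orig:{A,C}
  [5..5]={A,C,T0}  "a"  orig:{A,C}
  [6..6]={A,C,T0}  "a"  orig:{A,C}
  [7..7]={A,C,T0}  "a"  orig:{A,C}
  [8..8]={A,C,T0}  "a"  orig:{A,C}
  [9..9]={A,C,T0}  "a"  orig:{A,C}
  [4..5]={B,S,X2,X3}  "aa"  orig:{B,S}
  [5..6]={B,S,X2,X3}  "aa"  orig:{B,S}
  [6..7]={B,S,X2,X3}  "aa"  orig:{B,S}
  [7..8]={B,S,X2,X3}  "aa"  orig:{B,S}
  [8..9]={B,S,X2,X3}  "aa"  orig:{B,S}
  [4..6]={A,C,S}  "aaa"
  [5..7]={A,C,S}  "aaa"
  [6..8]={A,C,S}  "aaa"
  [7..9]={A,C,S}  "aaa"
  [4..7]={S,X2,X3}  "aaaa"  orig:{S}
  [5..8]={S,X2,X3}  "aaaa"  orig:{S}
  [6..9]={S,X2,X3}  "aaaa"  orig:{S}
  [4..8]={A,C}  "aaaaa"
  [5..9]={A,C}  "aaaaa"
  [4..9]={S,X2,X3}  "aaaaaa"  orig:{S}

Original NTs in T[4,9] deriving "aaaaaa": ["S"]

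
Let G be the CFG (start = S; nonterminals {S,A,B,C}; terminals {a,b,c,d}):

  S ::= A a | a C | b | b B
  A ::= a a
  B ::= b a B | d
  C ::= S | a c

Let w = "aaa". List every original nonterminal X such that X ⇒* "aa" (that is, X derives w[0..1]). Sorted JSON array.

CNF form of G:
  S -> A T0 | T0 C | T1 B | b
  A -> T0 T0
  B -> T1 X3 | d
  C -> A T0 | T0 C | T0 T2 | T1 B | b
  T0 -> a
  T1 -> b
  T2 -> c
  X3 -> T0 B

Fill CYK table bottom-up (cells [i..j] with 0 ≤ i ≤ j ≤ 1 only):
  cell(0,0) a: {T0}  orig:{}
  cell(1,1) a: {T0}  orig:{}
  cell(0,1) aa: {A}

Original NTs in T[0,1] deriving "aa": ["A"]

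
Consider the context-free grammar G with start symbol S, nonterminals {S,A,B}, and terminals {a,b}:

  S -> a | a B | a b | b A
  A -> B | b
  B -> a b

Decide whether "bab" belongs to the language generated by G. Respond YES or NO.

Convert to CNF:
  S -> T0 B | T0 T1 | T1 A | a
  A -> T0 T1 | b
  B -> T0 T1
  T0 -> a
  T1 -> b

Fill CYK table bottom-up:
  [0..0]={A,T1}  "b"  orig:{A}
  [1..1]={S,T0}  "a"  orig:{S}
  [2..2]={A,T1}  "b"  orig:{A}
  [0..1]=∅  "ba"
  [1..2]={A,B,S}  "ab"
  [0..2]={S}  "bab"

S ∈ T[0,2] ⇒ YES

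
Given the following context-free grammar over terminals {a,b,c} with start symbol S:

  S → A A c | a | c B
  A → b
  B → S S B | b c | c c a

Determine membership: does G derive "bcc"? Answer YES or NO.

Convert to CNF:
  S -> A X5 | T1 B | a
  A -> b
  B -> S X3 | T0 T1 | T1 X4
  T0 -> b
  T1 -> c
  T2 -> a
  X3 -> S B
  X4 -> T1 T2
  X5 -> A T1

CYK table (by increasing span):
  T[0,0] 'b' = {A,T0}  orig:{A}
  T[1,1] 'c' = {T1}  orig:{}
  T[2,2] 'c' = {T1}  orig:{}
  T[0,1] 'bc' = {B,X5}  orig:{B}
  T[1,2] 'cc' = ∅
  T[0,2] 'bcc' = ∅

S ∉ T[0,2] ⇒ NO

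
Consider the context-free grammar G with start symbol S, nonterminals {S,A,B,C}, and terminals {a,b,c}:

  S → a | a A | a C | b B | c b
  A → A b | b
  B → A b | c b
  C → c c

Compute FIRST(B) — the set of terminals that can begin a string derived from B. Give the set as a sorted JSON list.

FIRST sets, iterate to fixpoint:
pass 1:
  A via A→b: +{b}
  B via B→A b: +{b}
  B via B→c b: +{c}
  C via C→c c: +{c}
  S via S→a: +{a}
  S via S→b B: +{b}
  S via S→c b: +{c}
  FIRST(S)={a,b,c}  FIRST(A)={b}  FIRST(B)={b,c}  FIRST(C)={c}
pass 2: (no change)
  FIRST(S)={a,b,c}  FIRST(A)={b}  FIRST(B)={b,c}  FIRST(C)={c}

FIRST(B) = ["b", "c"]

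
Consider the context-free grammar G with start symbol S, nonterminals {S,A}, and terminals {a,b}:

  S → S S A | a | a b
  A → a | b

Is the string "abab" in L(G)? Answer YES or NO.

Convert to CNF:
  S -> S X2 | T0 T1 | a
  A -> a | b
  T0 -> a
  T1 -> b
  X2 -> S A

Fill CYK table bottom-up:
  cell(0,0) a: {A,S,T0}  orig:{A,S}
  cell(1,1) b: {A,T1}  orig:{A}
  cell(2,2) a: {A,S,T0}  orig:{A,S}
  cell(3,3) b: {A,T1}  orig:{A}
  cell(0,1) ab: {S,X2}  orig:{S}
  cell(1,2) ba: ∅
  cell(2,3) ab: {S,X2}  orig:{S}
  cell(0,2) aba: {X2}  orig:{}
  cell(1,3) bab: ∅
  cell(0,3) abab: {S}

S ∈ T[0,3] ⇒ YES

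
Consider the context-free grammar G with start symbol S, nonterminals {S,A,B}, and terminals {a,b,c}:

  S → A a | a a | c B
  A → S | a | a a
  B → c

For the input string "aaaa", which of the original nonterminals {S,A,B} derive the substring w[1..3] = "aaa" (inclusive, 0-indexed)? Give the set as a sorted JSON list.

Convert to CNF:
  S -> A T0 | T0 T0 | T1 B
  A -> A T0 | T0 T0 | T1 B | a
  B -> c
  T0 -> a
  T1 -> c

Fill CYK table bottom-up (cells [i..j] with 1 ≤ i ≤ j ≤ 3 only):
  T[1,1] 'a' = {A,T0}  orig:{A}
  T[2,2] 'a' = {A,T0}  orig:{A}
  T[3,3] 'a' = {A,T0}  orig:{A}
  T[1,2] 'aa' = {A,S}
  T[2,3] 'aa' = {A,S}
  T[1,3] 'aaa' = {A,S}

Original NTs in T[1,3] deriving "aaa": ["A", "S"]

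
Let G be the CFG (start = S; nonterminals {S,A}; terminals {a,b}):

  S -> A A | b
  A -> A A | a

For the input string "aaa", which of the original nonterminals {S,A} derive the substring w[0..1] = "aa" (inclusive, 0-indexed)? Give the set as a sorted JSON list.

CNF form of G:
  S -> A A | b
  A -> A A | a

CYK table (by increasing span), restricted to cells inside w[0..1]:
  [0..0]={A}  "a"
  [1..1]={A}  "a"
  [0..1]={A,S}  "aa"

Original NTs in T[0,1] deriving "aa": ["A", "S"]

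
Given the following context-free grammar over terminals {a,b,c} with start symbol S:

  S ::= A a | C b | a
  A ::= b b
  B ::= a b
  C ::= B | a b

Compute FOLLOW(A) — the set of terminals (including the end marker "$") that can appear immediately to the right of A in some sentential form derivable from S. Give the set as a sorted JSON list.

FIRST sets, iterate to fixpoint:
iter 1:
  A via A→b b: +{b}
  B via B→a b: +{a}
  C via C→B: +{a}
  S via S→A a: +{b}
  S via S→C b: +{a}
  FIRST[S]={a,b}  FIRST[A]={b}  FIRST[B]={a}  FIRST[C]={a}
iter 2: (stable)
  FIRST[S]={a,b}  FIRST[A]={b}  FIRST[B]={a}  FIRST[C]={a}

Compute FOLLOW by fixpoint:
seed FOLLOW(S) with $
[1]
  S→A a: FOLLOW(A) ⊇ FIRST(a) = {a}; new: +{a}
  S→C b: FOLLOW(C) ⊇ FIRST(b) = {b}; new: +{b}
  FOLLOW[S]={$}  FOLLOW[A]={a}  FOLLOW[B]={}  FOLLOW[C]={b}
[2]
  C→B: FOLLOW(B) ⊇ FOLLOW(C) ⊇ {b}; new: +{b}
  FOLLOW[S]={$}  FOLLOW[A]={a}  FOLLOW[B]={b}  FOLLOW[C]={b}
[3] (no change)
  FOLLOW[S]={$}  FOLLOW[A]={a}  FOLLOW[B]={b}  FOLLOW[C]={b}

FOLLOW(A) = ["a"]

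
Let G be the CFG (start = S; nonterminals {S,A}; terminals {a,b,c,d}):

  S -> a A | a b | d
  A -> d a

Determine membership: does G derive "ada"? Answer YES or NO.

Convert to CNF:
  S -> T1 A | T1 T2 | d
  A -> T0 T1
  T0 -> d
  T1 -> a
  T2 -> b

Fill CYK table bottom-up:
  T[0,0] 'a' = {T1}  orig:{}
  T[1,1] 'd' = {S,T0}  orig:{S}
  T[2,2] 'a' = {T1}  orig:{}
  T[0,1] 'ad' = ∅
  T[1,2] 'da' = {A}
  T[0,2] 'ada' = {S}

S ∈ T[0,2] ⇒ YES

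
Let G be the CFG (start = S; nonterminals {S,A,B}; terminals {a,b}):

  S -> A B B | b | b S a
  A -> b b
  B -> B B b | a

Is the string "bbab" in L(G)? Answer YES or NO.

CNF form of G:
  S -> A X3 | T0 X4 | b
  A -> T0 T0
  B -> B X2 | a
  T0 -> b
  T1 -> a
  X2 -> B T0
  X3 -> B B
  X4 -> S T1

Fill CYK table bottom-up:
  cell(0,0) b: {S,T0}  orig:{S}
  cell(1,1) b: {S,T0}  orig:{S}
  cell(2,2) a: {B,T1}  orig:{B}
  cell(3,3) b: {S,T0}  orig:{S}
  cell(0,1) bb: {A}
  cell(1,2) ba: {X4}  orig:{}
  cell(2,3) ab: {X2}  orig:{}
  cell(0,2) bba: {S}
  cell(1,3) bab: ∅
  cell(0,3) bbab: ∅

S ∉ T[0,3] ⇒ NO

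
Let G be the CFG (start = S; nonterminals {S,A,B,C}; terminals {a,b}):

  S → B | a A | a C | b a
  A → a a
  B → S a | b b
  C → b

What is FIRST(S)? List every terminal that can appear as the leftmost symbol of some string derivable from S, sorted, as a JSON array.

Compute FIRST by fixpoint:
round 1:
  A via A→a a: +{a}
  B via B→b b: +{b}
  C via C→b: +{b}
  S via S→B: +{b}
  S via S→a A: +{a}
  FIRST[S]={a,b}  FIRST[A]={a}  FIRST[B]={b}  FIRST[C]={b}
round 2:
  B via B→S a: +{a}
  FIRST[S]={a,b}  FIRST[A]={a}  FIRST[B]={a,b}  FIRST[C]={b}
round 3: done
  FIRST[S]={a,b}  FIRST[A]={a}  FIRST[B]={a,b}  FIRST[C]={b}

FIRST(S) = ["a", "b"]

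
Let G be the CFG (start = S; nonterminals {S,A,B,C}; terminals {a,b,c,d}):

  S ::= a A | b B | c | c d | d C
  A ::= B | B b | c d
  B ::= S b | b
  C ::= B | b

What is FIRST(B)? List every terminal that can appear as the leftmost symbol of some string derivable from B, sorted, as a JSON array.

Compute FIRST by fixpoint:
pass 1:
  A via A→c d: +{c}
  B via B→b: +{b}
  C via C→B: +{b}
  S via S→a A: +{a}
  S via S→b B: +{b}
  S via S→c: +{c}
  S via S→d C: +{d}
  S: {a,b,c,d}  A: {c}  B: {b}  C: {b}
pass 2:
  A via A→B: +{b}
  B via B→S b: +{a,c,d}
  C via C→B: +{a,c,d}
  S: {a,b,c,d}  A: {b,c}  B: {a,b,c,d}  C: {a,b,c,d}
pass 3:
  A via A→B: +{a,d}
  S: {a,b,c,d}  A: {a,b,c,d}  B: {a,b,c,d}  C: {a,b,c,d}
pass 4: (no change)
  S: {a,b,c,d}  A: {a,b,c,d}  B: {a,b,c,d}  C: {a,b,c,d}

FIRST(B) = ["a", "b", "c", "d"]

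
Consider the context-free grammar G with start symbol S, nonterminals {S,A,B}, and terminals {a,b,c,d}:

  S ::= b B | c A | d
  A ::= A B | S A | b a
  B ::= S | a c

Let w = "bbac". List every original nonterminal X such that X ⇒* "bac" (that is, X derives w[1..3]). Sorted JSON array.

Convert to CNF:
  S -> T0 B | T2 A | d
  A -> A B | S A | T0 T1
  B -> T0 B | T1 T2 | T2 A | d
  T0 -> b
  T1 -> a
  T2 -> c

Fill CYK table bottom-up — only the sub-triangle for w[1..3]:
  T[1,1] 'b' = {T0}  orig:{}
  T[2,2] 'a' = {T1}  orig:{}
  T[3,3] 'c' = {T2}  orig:{}
  T[1,2] 'ba' = {A}
  T[2,3] 'ac' = {B}
  T[1,3] 'bac' = {B,S}

Original NTs in T[1,3] deriving "bac": ["B", "S"]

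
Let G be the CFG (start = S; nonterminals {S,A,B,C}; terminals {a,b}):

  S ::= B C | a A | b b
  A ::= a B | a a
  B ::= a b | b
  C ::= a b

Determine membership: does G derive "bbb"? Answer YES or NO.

Convert to CNF:
  S -> B C | T0 A | T1 T1
  A -> T0 B | T0 T0
  B -> T0 T1 | b
  C -> T0 T1
  T0 -> a
  T1 -> b

Fill CYK table bottom-up:
  T[0,0] 'b' = {B,T1}  orig:{B}
  T[1,1] 'b' = {B,T1}  orig:{B}
  T[2,2] 'b' = {B,T1}  orig:{B}
  T[0,1] 'bb' = {S}
  T[1,2] 'bb' = {S}
  T[0,2] 'bbb' = ∅

S ∉ T[0,2] ⇒ NO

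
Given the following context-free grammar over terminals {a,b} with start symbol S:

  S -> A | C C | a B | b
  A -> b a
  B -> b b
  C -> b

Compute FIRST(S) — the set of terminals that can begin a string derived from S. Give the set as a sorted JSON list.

FIRST sets, iterate to fixpoint:
pass 1:
  A via A→b a: +{b}
  B via B→b b: +{b}
  C via C→b: +{b}
  S via S→A: +{b}
  S via S→a B: +{a}
  FIRST(S)={a,b}  FIRST(A)={b}  FIRST(B)={b}  FIRST(C)={b}
pass 2: done
  FIRST(S)={a,b}  FIRST(A)={b}  FIRST(B)={b}  FIRST(C)={b}

FIRST(S) = ["a", "b"]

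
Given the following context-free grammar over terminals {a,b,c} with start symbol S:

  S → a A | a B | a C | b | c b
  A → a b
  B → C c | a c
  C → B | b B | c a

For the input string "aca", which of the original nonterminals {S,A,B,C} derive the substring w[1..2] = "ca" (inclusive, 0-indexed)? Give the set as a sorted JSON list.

Convert to CNF:
  S -> T0 A | T0 B | T0 C | T2 T1 | b
  A -> T0 T1
  B -> C T2 | T0 T2
  C -> C T2 | T0 T2 | T1 B | T2 T0
  T0 -> a
  T1 -> b
  T2 -> c

CYK table (by increasing span), restricted to cells inside w[1..2]:
  [1..1]={T2}  "c"  orig:{}
  [2..2]={T0}  "a"  orig:{}
  [1..2]={C}  "ca"

Original NTs in T[1,2] deriving "ca": ["C"]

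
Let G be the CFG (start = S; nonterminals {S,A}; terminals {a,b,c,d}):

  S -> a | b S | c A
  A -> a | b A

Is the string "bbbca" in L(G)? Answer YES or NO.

CNF form of G:
  S -> T0 S | T1 A | a
  A -> T0 A | a
  T0 -> b
  T1 -> c

Fill CYK table bottom-up:
  [0..0]={T0}  "b"  orig:{}
  [1..1]={T0}  "b"  orig:{}
  [2..2]={T0}  "b"  orig:{}
  [3..3]={T1}  "c"  orig:{}
  [4..4]={A,S}  "a"
  [0..1]=∅  "bb"
  [1..2]=∅  "bb"
  [2..3]=∅  "bc"
  [3..4]={S}  "ca"
  [0..2]=∅  "bbb"
  [1..3]=∅  "bbc"
  [2..4]={S}  "bca"
  [0..3]=∅  "bbbc"
  [1..4]={S}  "bbca"
  [0..4]={S}  "bbbca"

S ∈ T[0,4] ⇒ YES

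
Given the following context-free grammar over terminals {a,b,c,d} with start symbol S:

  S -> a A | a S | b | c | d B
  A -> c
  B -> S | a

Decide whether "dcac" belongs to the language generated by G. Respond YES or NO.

CNF form of G:
  S -> T0 A | T0 S | T1 B | b | c
  A -> c
  B -> T0 A | T0 S | T1 B | a | b | c
  T0 -> a
  T1 -> d

CYK table (by increasing span):
  [0..0]={T1}  "d"  orig:{}
  [1..1]={A,B,S}  "c"
  [2..2]={B,T0}  "a"  orig:{B}
  [3..3]={A,B,S}  "c"
  [0..1]={B,S}  "dc"
  [1..2]=∅  "ca"
  [2..3]={B,S}  "ac"
  [0..2]=∅  "dca"
  [1..3]=∅  "cac"
  [0..3]=∅  "dcac"

S ∉ T[0,3] ⇒ NO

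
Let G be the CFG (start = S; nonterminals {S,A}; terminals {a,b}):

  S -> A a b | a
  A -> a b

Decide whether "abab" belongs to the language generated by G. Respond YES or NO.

Convert to CNF:
  S -> A X2 | a
  A -> T0 T1
  T0 -> a
  T1 -> b
  X2 -> T0 T1

Fill CYK table bottom-up:
  [0..0]={S,T0}  "a"  orig:{S}
  [1..1]={T1}  "b"  orig:{}
  [2..2]={S,T0}  "a"  orig:{S}
  [3..3]={T1}  "b"  orig:{}
  [0..1]={A,X2}  "ab"  orig:{A}
  [1..2]=∅  "ba"
  [2..3]={A,X2}  "ab"  orig:{A}
  [0..2]=∅  "aba"
  [1..3]=∅  "bab"
  [0..3]={S}  "abab"

S ∈ T[0,3] ⇒ YES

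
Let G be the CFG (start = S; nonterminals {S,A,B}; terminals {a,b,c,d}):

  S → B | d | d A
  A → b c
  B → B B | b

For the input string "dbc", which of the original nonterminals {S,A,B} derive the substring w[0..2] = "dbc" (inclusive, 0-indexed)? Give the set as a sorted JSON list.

CNF form of G:
  S -> B B | T2 A | b | d
  A -> T0 T1
  B -> B B | b
  T0 -> b
  T1 -> c
  T2 -> d

Fill CYK table bottom-up — only the sub-triangle for w[0..2]:
  [0..0]={S,T2}  "d"  orig:{S}
  [1..1]={B,S,T0}  "b"  orig:{B,S}
  [2..2]={T1}  "c"  orig:{}
  [0..1]=∅  "db"
  [1..2]={A}  "bc"
  [0..2]={S}  "dbc"

Original NTs in T[0,2] deriving "dbc": ["S"]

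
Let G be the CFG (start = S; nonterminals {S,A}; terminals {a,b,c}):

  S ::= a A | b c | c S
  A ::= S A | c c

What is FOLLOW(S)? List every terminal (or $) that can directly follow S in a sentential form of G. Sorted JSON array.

FIRST sets, iterate to fixpoint:
[1]
  A via A→c c: +{c}
  S via S→a A: +{a}
  S via S→b c: +{b}
  S via S→c S: +{c}
  FIRST(S)={a,b,c}  FIRST(A)={c}
[2]
  A via A→S A: +{a,b}
  FIRST(S)={a,b,c}  FIRST(A)={a,b,c}
[3] (stable)
  FIRST(S)={a,b,c}  FIRST(A)={a,b,c}

FOLLOW sets:
FOLLOW(S) := {$}
round 1:
  A→S A: FOLLOW(S) ⊇ FIRST(A) = {a,b,c}; new: +{a,b,c}
  S→a A: FOLLOW(A) ⊇ FOLLOW(S) ⊇ {$,a,b,c}; new: +{$,a,b,c}
  FOLLOW[S]={$,a,b,c}  FOLLOW[A]={$,a,b,c}
round 2: done
  FOLLOW[S]={$,a,b,c}  FOLLOW[A]={$,a,b,c}

FOLLOW(S) = ["$", "a", "b", "c"]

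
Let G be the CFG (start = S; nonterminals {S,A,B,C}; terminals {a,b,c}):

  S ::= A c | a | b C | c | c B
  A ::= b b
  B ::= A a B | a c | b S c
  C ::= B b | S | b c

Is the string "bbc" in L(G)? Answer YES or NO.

Convert to CNF:
  S -> A T2 | T0 C | T2 B | a | c
  A -> T0 T0
  B -> A X3 | T0 X4 | T1 T2
  C -> A T2 | B T0 | T0 C | T0 T2 | T2 B | a | c
  T0 -> b
  T1 -> a
  T2 -> c
  X3 -> T1 B
  X4 -> S T2

CYK fill:
  cell(0,0) b: {T0}  orig:{}
  cell(1,1) b: {T0}  orig:{}
  cell(2,2) c: {C,S,T2}  orig:{C,S}
  cell(0,1) bb: {A}
  cell(1,2) bc: {C,S}
  cell(0,2) bbc: {C,S}

S ∈ T[0,2] ⇒ YES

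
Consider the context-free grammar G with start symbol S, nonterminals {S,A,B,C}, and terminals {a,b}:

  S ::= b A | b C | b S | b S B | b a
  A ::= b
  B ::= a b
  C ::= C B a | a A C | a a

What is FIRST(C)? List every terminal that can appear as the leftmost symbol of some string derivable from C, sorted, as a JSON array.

FIRST sets, iterate to fixpoint:
iter 1:
  A via A→b: +{b}
  B via B→a b: +{a}
  C via C→a A C: +{a}
  S via S→b A: +{b}
  FIRST(S)={b}  FIRST(A)={b}  FIRST(B)={a}  FIRST(C)={a}
iter 2: — fixpoint
  FIRST(S)={b}  FIRST(A)={b}  FIRST(B)={a}  FIRST(C)={a}

FIRST(C) = ["a"]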